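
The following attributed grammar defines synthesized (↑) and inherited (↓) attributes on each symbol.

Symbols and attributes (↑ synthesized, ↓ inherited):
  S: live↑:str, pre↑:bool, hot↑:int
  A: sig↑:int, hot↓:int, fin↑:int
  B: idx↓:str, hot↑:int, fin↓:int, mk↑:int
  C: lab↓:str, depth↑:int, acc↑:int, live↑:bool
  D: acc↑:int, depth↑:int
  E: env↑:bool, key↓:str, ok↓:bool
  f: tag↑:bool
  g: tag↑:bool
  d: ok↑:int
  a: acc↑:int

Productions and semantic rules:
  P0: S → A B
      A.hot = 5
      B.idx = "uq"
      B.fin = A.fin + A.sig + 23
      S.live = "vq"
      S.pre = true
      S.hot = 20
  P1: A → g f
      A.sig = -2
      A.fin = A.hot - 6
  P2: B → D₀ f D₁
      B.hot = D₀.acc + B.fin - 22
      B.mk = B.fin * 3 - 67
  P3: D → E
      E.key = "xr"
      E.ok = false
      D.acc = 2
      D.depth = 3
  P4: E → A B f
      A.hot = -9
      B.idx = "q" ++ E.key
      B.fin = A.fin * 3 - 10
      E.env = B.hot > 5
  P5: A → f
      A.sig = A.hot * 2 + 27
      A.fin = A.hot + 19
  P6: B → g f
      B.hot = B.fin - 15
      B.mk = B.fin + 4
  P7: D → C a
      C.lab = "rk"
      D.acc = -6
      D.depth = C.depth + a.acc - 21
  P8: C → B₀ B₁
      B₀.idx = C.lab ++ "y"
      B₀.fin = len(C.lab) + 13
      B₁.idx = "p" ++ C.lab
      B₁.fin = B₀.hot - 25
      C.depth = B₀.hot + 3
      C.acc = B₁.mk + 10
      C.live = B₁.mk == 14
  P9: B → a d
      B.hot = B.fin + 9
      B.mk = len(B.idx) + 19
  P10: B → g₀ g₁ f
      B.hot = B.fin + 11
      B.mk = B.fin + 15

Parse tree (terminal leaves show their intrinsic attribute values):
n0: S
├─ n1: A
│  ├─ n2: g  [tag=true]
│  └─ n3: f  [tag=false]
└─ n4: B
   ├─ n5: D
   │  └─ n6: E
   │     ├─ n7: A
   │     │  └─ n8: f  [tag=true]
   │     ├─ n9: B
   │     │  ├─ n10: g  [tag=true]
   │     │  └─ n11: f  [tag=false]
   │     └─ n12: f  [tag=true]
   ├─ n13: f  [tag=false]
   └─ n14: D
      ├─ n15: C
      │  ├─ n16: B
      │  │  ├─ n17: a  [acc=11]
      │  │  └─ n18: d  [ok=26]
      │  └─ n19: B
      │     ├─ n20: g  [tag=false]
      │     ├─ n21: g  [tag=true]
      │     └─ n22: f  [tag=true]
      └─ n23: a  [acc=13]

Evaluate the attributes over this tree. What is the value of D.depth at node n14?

19

1. n1.hot = 5  [5]
2. n2.tag = true  [terminal]
3. n3.tag = false  [terminal]
4. n1.sig = -2  [-2]
5. n1.fin = -1  [A.hot - 6]
6. n4.idx = "uq"  ["uq"]
7. n4.fin = 20  [A.fin + A.sig + 23]
8. n6.key = "xr"  ["xr"]
9. n6.ok = false  [false]
10. n7.hot = -9  [-9]
11. n8.tag = true  [terminal]
12. n7.sig = 9  [A.hot * 2 + 27]
13. n7.fin = 10  [A.hot + 19]
14. n9.idx = "qxr"  ["q" ++ E.key]
15. n9.fin = 20  [A.fin * 3 - 10]
16. n10.tag = true  [terminal]
17. n11.tag = false  [terminal]
18. n9.hot = 5  [B.fin - 15]
19. n9.mk = 24  [B.fin + 4]
20. n12.tag = true  [terminal]
21. n6.env = false  [B.hot > 5]
22. n5.acc = 2  [2]
23. n5.depth = 3  [3]
24. n13.tag = false  [terminal]
25. n15.lab = "rk"  ["rk"]
26. n16.idx = "rky"  [C.lab ++ "y"]
27. n16.fin = 15  [len(C.lab) + 13]
28. n17.acc = 11  [terminal]
29. n18.ok = 26  [terminal]
30. n16.hot = 24  [B.fin + 9]
31. n16.mk = 22  [len(B.idx) + 19]
32. n19.idx = "prk"  ["p" ++ C.lab]
33. n19.fin = -1  [B₀.hot - 25]
34. n20.tag = false  [terminal]
35. n21.tag = true  [terminal]
36. n22.tag = true  [terminal]
37. n19.hot = 10  [B.fin + 11]
38. n19.mk = 14  [B.fin + 15]
39. n15.depth = 27  [B₀.hot + 3]
40. n15.acc = 24  [B₁.mk + 10]
41. n15.live = true  [B₁.mk == 14]
42. n23.acc = 13  [terminal]
43. n14.acc = -6  [-6]
44. n14.depth = 19  [C.depth + a.acc - 21]
45. n4.hot = 0  [D₀.acc + B.fin - 22]
46. n4.mk = -7  [B.fin * 3 - 67]
47. n0.live = "vq"  ["vq"]
48. n0.pre = true  [true]
49. n0.hot = 20  [20]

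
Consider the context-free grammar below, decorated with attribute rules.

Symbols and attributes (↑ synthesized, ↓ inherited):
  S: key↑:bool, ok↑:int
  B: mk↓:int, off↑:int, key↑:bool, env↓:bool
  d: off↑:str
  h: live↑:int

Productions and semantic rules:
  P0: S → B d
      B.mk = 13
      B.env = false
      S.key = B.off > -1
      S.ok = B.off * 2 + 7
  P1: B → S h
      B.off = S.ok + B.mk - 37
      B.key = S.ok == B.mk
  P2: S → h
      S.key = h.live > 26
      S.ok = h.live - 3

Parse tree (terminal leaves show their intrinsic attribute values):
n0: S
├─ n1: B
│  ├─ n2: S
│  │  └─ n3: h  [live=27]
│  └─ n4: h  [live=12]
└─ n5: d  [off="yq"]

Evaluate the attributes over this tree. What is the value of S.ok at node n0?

1. n1.mk = 13  [13]
2. n1.env = false  [false]
3. n3.live = 27  [terminal]
4. n2.key = true  [h.live > 26]
5. n2.ok = 24  [h.live - 3]
6. n4.live = 12  [terminal]
7. n1.off = 0  [S.ok + B.mk - 37]
8. n1.key = false  [S.ok == B.mk]
9. n5.off = "yq"  [terminal]
10. n0.key = true  [B.off > -1]
11. n0.ok = 7  [B.off * 2 + 7]

7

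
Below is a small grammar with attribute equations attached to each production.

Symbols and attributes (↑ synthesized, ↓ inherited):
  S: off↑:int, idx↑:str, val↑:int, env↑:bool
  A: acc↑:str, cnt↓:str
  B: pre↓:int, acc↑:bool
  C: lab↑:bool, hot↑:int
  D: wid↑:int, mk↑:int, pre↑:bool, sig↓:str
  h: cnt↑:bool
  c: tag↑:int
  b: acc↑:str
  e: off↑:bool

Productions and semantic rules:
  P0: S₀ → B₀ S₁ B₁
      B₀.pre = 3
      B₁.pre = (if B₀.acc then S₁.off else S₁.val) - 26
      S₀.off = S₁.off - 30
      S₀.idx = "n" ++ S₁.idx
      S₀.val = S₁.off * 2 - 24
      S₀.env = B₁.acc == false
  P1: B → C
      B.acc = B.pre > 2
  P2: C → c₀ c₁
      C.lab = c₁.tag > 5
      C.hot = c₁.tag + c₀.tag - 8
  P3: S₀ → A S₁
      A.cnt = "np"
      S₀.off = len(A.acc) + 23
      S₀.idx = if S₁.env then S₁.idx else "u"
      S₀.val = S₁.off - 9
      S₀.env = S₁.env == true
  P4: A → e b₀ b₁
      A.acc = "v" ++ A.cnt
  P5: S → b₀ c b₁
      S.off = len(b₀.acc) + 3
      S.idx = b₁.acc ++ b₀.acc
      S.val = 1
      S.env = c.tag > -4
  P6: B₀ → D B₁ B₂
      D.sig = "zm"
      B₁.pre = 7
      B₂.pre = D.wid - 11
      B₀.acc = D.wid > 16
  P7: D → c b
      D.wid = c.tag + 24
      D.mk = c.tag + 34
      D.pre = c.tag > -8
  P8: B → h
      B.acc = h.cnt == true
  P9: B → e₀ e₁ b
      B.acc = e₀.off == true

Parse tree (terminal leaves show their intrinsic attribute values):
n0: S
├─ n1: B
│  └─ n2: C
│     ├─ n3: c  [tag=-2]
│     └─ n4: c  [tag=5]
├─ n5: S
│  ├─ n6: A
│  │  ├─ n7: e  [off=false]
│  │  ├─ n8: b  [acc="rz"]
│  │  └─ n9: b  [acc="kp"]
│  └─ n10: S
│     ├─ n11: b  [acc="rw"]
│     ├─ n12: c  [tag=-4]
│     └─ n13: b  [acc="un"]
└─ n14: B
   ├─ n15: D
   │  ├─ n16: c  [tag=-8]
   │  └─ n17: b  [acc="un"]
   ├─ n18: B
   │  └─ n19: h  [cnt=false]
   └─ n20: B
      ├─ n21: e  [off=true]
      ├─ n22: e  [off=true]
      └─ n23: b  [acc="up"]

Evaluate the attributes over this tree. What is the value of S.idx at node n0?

"nu"

1. n1.pre = 3  [3]
2. n3.tag = -2  [terminal]
3. n4.tag = 5  [terminal]
4. n2.lab = false  [c₁.tag > 5]
5. n2.hot = -5  [c₁.tag + c₀.tag - 8]
6. n1.acc = true  [B.pre > 2]
7. n6.cnt = "np"  ["np"]
8. n7.off = false  [terminal]
9. n8.acc = "rz"  [terminal]
10. n9.acc = "kp"  [terminal]
11. n6.acc = "vnp"  ["v" ++ A.cnt]
12. n11.acc = "rw"  [terminal]
13. n12.tag = -4  [terminal]
14. n13.acc = "un"  [terminal]
15. n10.off = 5  [len(b₀.acc) + 3]
16. n10.idx = "unrw"  [b₁.acc ++ b₀.acc]
17. n10.val = 1  [1]
18. n10.env = false  [c.tag > -4]
19. n5.off = 26  [len(A.acc) + 23]
20. n5.idx = "u"  [if S₁.env then S₁.idx else "u"]
21. n5.val = -4  [S₁.off - 9]
22. n5.env = false  [S₁.env == true]
23. n14.pre = 0  [(if B₀.acc then S₁.off else S₁.val) - 26]
24. n15.sig = "zm"  ["zm"]
25. n16.tag = -8  [terminal]
26. n17.acc = "un"  [terminal]
27. n15.wid = 16  [c.tag + 24]
28. n15.mk = 26  [c.tag + 34]
29. n15.pre = false  [c.tag > -8]
30. n18.pre = 7  [7]
31. n19.cnt = false  [terminal]
32. n18.acc = false  [h.cnt == true]
33. n20.pre = 5  [D.wid - 11]
34. n21.off = true  [terminal]
35. n22.off = true  [terminal]
36. n23.acc = "up"  [terminal]
37. n20.acc = true  [e₀.off == true]
38. n14.acc = false  [D.wid > 16]
39. n0.off = -4  [S₁.off - 30]
40. n0.idx = "nu"  ["n" ++ S₁.idx]
41. n0.val = 28  [S₁.off * 2 - 24]
42. n0.env = true  [B₁.acc == false]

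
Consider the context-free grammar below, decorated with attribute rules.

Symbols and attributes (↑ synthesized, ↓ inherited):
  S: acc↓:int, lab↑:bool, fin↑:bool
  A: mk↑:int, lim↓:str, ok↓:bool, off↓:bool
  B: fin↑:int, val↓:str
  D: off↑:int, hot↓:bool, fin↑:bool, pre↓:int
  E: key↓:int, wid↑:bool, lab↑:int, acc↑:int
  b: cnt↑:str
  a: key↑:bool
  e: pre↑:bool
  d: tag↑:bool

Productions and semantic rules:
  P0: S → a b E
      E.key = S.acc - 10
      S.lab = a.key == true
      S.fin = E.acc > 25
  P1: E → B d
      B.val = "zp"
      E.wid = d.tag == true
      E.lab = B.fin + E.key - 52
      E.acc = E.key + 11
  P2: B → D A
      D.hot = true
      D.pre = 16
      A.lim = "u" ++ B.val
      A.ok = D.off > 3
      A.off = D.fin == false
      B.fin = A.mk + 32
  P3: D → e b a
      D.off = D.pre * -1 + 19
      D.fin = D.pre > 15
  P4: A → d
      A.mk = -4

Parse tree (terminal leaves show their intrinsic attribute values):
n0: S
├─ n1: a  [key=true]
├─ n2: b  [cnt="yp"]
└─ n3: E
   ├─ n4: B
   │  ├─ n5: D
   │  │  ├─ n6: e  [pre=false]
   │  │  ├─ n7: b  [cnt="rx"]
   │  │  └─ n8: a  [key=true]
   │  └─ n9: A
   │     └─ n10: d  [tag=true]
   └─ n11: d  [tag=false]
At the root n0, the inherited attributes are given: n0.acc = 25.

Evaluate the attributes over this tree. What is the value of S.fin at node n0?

true

1. n0.acc = 25  [given at root]
2. n1.key = true  [terminal]
3. n2.cnt = "yp"  [terminal]
4. n3.key = 15  [S.acc - 10]
5. n4.val = "zp"  ["zp"]
6. n5.hot = true  [true]
7. n5.pre = 16  [16]
8. n6.pre = false  [terminal]
9. n7.cnt = "rx"  [terminal]
10. n8.key = true  [terminal]
11. n5.off = 3  [D.pre * -1 + 19]
12. n5.fin = true  [D.pre > 15]
13. n9.lim = "uzp"  ["u" ++ B.val]
14. n9.ok = false  [D.off > 3]
15. n9.off = false  [D.fin == false]
16. n10.tag = true  [terminal]
17. n9.mk = -4  [-4]
18. n4.fin = 28  [A.mk + 32]
19. n11.tag = false  [terminal]
20. n3.wid = false  [d.tag == true]
21. n3.lab = -9  [B.fin + E.key - 52]
22. n3.acc = 26  [E.key + 11]
23. n0.lab = true  [a.key == true]
24. n0.fin = true  [E.acc > 25]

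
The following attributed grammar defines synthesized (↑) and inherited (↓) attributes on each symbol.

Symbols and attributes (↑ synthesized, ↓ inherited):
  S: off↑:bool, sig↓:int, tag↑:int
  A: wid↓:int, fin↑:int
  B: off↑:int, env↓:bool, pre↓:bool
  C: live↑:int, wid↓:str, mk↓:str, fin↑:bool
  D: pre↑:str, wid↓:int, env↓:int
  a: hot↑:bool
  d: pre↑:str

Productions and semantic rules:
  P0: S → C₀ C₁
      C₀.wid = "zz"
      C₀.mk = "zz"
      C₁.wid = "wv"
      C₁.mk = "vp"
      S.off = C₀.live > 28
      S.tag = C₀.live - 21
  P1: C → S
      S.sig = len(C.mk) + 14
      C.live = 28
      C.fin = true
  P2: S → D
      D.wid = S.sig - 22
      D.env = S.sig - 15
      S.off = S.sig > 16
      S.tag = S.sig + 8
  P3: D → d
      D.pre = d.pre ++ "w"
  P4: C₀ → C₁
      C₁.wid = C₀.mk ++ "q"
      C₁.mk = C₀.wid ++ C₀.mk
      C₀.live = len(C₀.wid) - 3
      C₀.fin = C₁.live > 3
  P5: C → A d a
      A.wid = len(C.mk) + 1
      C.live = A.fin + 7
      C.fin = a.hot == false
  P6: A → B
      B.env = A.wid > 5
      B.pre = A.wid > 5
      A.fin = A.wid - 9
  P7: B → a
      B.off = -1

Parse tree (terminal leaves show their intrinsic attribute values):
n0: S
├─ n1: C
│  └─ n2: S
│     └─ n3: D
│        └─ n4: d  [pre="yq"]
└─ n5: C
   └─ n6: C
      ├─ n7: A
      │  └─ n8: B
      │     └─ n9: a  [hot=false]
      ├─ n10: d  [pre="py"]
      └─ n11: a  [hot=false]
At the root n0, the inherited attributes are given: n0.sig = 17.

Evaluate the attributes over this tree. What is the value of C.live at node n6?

1. n0.sig = 17  [given at root]
2. n1.wid = "zz"  ["zz"]
3. n1.mk = "zz"  ["zz"]
4. n2.sig = 16  [len(C.mk) + 14]
5. n3.wid = -6  [S.sig - 22]
6. n3.env = 1  [S.sig - 15]
7. n4.pre = "yq"  [terminal]
8. n3.pre = "yqw"  [d.pre ++ "w"]
9. n2.off = false  [S.sig > 16]
10. n2.tag = 24  [S.sig + 8]
11. n1.live = 28  [28]
12. n1.fin = true  [true]
13. n5.wid = "wv"  ["wv"]
14. n5.mk = "vp"  ["vp"]
15. n6.wid = "vpq"  [C₀.mk ++ "q"]
16. n6.mk = "wvvp"  [C₀.wid ++ C₀.mk]
17. n7.wid = 5  [len(C.mk) + 1]
18. n8.env = false  [A.wid > 5]
19. n8.pre = false  [A.wid > 5]
20. n9.hot = false  [terminal]
21. n8.off = -1  [-1]
22. n7.fin = -4  [A.wid - 9]
23. n10.pre = "py"  [terminal]
24. n11.hot = false  [terminal]
25. n6.live = 3  [A.fin + 7]
26. n6.fin = true  [a.hot == false]
27. n5.live = -1  [len(C₀.wid) - 3]
28. n5.fin = false  [C₁.live > 3]
29. n0.off = false  [C₀.live > 28]
30. n0.tag = 7  [C₀.live - 21]

3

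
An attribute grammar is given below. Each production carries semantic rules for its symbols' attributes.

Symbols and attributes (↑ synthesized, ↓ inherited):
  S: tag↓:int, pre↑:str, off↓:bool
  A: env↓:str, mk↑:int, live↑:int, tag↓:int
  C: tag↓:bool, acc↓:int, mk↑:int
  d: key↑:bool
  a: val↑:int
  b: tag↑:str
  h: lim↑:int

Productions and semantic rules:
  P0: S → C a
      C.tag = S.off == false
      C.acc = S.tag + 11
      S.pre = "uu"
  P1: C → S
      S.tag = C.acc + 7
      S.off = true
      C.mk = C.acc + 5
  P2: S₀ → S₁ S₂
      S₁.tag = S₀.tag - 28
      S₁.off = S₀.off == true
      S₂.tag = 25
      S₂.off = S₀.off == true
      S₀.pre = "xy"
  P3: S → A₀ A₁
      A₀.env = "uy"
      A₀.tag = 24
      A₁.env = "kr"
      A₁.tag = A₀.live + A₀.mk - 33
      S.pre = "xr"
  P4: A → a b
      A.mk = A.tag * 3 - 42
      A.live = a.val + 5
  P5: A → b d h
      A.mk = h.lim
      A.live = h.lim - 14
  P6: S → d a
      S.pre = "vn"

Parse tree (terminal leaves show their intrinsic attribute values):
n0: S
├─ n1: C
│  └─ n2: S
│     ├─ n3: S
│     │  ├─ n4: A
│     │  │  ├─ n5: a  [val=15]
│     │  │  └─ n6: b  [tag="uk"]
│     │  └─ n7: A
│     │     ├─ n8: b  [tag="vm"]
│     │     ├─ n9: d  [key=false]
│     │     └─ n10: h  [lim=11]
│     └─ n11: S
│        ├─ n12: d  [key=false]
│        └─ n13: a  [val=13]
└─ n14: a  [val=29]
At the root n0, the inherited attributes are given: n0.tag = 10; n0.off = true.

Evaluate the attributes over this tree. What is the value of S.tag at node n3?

0

1. n0.tag = 10  [given at root]
2. n0.off = true  [given at root]
3. n1.tag = false  [S.off == false]
4. n1.acc = 21  [S.tag + 11]
5. n2.tag = 28  [C.acc + 7]
6. n2.off = true  [true]
7. n3.tag = 0  [S₀.tag - 28]
8. n3.off = true  [S₀.off == true]
9. n4.env = "uy"  ["uy"]
10. n4.tag = 24  [24]
11. n5.val = 15  [terminal]
12. n6.tag = "uk"  [terminal]
13. n4.mk = 30  [A.tag * 3 - 42]
14. n4.live = 20  [a.val + 5]
15. n7.env = "kr"  ["kr"]
16. n7.tag = 17  [A₀.live + A₀.mk - 33]
17. n8.tag = "vm"  [terminal]
18. n9.key = false  [terminal]
19. n10.lim = 11  [terminal]
20. n7.mk = 11  [h.lim]
21. n7.live = -3  [h.lim - 14]
22. n3.pre = "xr"  ["xr"]
23. n11.tag = 25  [25]
24. n11.off = true  [S₀.off == true]
25. n12.key = false  [terminal]
26. n13.val = 13  [terminal]
27. n11.pre = "vn"  ["vn"]
28. n2.pre = "xy"  ["xy"]
29. n1.mk = 26  [C.acc + 5]
30. n14.val = 29  [terminal]
31. n0.pre = "uu"  ["uu"]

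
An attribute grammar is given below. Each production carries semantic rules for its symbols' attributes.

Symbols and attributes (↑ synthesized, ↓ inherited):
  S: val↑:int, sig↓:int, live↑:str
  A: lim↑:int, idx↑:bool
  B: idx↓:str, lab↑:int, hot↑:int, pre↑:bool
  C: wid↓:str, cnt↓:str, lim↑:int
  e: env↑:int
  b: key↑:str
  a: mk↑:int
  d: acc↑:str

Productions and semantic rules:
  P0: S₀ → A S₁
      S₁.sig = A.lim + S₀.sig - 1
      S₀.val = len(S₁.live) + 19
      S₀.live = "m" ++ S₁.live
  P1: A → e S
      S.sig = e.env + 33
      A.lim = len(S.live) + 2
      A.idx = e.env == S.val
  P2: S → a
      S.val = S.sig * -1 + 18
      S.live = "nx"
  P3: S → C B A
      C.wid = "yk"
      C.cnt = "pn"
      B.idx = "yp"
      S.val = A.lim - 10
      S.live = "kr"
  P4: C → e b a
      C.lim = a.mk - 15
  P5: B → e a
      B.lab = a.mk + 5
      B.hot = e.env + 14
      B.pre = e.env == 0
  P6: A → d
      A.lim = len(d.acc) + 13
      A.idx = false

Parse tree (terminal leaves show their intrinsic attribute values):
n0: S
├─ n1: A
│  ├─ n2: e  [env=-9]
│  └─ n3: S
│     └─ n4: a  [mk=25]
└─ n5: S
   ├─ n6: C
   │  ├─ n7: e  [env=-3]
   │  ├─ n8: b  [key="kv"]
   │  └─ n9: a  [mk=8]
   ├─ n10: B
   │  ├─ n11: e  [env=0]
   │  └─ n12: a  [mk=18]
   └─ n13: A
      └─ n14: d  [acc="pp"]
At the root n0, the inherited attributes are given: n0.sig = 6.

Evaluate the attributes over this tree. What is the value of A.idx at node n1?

false

1. n0.sig = 6  [given at root]
2. n2.env = -9  [terminal]
3. n3.sig = 24  [e.env + 33]
4. n4.mk = 25  [terminal]
5. n3.val = -6  [S.sig * -1 + 18]
6. n3.live = "nx"  ["nx"]
7. n1.lim = 4  [len(S.live) + 2]
8. n1.idx = false  [e.env == S.val]
9. n5.sig = 9  [A.lim + S₀.sig - 1]
10. n6.wid = "yk"  ["yk"]
11. n6.cnt = "pn"  ["pn"]
12. n7.env = -3  [terminal]
13. n8.key = "kv"  [terminal]
14. n9.mk = 8  [terminal]
15. n6.lim = -7  [a.mk - 15]
16. n10.idx = "yp"  ["yp"]
17. n11.env = 0  [terminal]
18. n12.mk = 18  [terminal]
19. n10.lab = 23  [a.mk + 5]
20. n10.hot = 14  [e.env + 14]
21. n10.pre = true  [e.env == 0]
22. n14.acc = "pp"  [terminal]
23. n13.lim = 15  [len(d.acc) + 13]
24. n13.idx = false  [false]
25. n5.val = 5  [A.lim - 10]
26. n5.live = "kr"  ["kr"]
27. n0.val = 21  [len(S₁.live) + 19]
28. n0.live = "mkr"  ["m" ++ S₁.live]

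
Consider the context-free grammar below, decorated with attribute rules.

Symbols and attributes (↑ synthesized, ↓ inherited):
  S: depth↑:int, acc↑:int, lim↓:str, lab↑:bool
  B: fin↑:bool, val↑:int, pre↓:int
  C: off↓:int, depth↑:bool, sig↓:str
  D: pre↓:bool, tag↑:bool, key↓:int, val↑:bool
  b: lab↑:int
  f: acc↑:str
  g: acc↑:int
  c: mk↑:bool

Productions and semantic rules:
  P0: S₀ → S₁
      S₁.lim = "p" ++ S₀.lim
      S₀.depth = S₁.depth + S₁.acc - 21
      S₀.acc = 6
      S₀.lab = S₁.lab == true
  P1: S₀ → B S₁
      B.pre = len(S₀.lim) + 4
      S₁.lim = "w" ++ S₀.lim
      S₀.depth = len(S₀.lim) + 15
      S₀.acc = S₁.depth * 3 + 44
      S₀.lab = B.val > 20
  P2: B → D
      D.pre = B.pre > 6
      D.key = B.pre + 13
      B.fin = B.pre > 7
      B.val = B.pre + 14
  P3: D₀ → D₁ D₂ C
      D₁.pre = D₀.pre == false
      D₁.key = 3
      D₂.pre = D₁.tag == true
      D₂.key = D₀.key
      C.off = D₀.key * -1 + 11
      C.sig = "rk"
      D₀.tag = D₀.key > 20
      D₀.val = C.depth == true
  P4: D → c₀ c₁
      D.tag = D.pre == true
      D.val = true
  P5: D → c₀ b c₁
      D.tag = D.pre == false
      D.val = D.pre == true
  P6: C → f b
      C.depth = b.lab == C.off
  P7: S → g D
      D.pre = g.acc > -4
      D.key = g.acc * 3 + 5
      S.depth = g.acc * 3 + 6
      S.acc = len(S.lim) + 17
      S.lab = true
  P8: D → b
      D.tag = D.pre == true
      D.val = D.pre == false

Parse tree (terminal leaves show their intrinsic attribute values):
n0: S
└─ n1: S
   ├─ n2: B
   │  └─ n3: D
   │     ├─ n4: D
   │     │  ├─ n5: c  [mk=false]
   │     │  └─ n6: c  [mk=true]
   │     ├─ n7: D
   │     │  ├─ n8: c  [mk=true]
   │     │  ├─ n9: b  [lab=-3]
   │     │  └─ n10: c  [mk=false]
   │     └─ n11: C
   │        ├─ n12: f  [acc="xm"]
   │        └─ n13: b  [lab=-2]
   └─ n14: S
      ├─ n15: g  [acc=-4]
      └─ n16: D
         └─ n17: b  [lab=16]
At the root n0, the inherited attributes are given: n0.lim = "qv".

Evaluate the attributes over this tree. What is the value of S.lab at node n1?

1. n0.lim = "qv"  [given at root]
2. n1.lim = "pqv"  ["p" ++ S₀.lim]
3. n2.pre = 7  [len(S₀.lim) + 4]
4. n3.pre = true  [B.pre > 6]
5. n3.key = 20  [B.pre + 13]
6. n4.pre = false  [D₀.pre == false]
7. n4.key = 3  [3]
8. n5.mk = false  [terminal]
9. n6.mk = true  [terminal]
10. n4.tag = false  [D.pre == true]
11. n4.val = true  [true]
12. n7.pre = false  [D₁.tag == true]
13. n7.key = 20  [D₀.key]
14. n8.mk = true  [terminal]
15. n9.lab = -3  [terminal]
16. n10.mk = false  [terminal]
17. n7.tag = true  [D.pre == false]
18. n7.val = false  [D.pre == true]
19. n11.off = -9  [D₀.key * -1 + 11]
20. n11.sig = "rk"  ["rk"]
21. n12.acc = "xm"  [terminal]
22. n13.lab = -2  [terminal]
23. n11.depth = false  [b.lab == C.off]
24. n3.tag = false  [D₀.key > 20]
25. n3.val = false  [C.depth == true]
26. n2.fin = false  [B.pre > 7]
27. n2.val = 21  [B.pre + 14]
28. n14.lim = "wpqv"  ["w" ++ S₀.lim]
29. n15.acc = -4  [terminal]
30. n16.pre = false  [g.acc > -4]
31. n16.key = -7  [g.acc * 3 + 5]
32. n17.lab = 16  [terminal]
33. n16.tag = false  [D.pre == true]
34. n16.val = true  [D.pre == false]
35. n14.depth = -6  [g.acc * 3 + 6]
36. n14.acc = 21  [len(S.lim) + 17]
37. n14.lab = true  [true]
38. n1.depth = 18  [len(S₀.lim) + 15]
39. n1.acc = 26  [S₁.depth * 3 + 44]
40. n1.lab = true  [B.val > 20]
41. n0.depth = 23  [S₁.depth + S₁.acc - 21]
42. n0.acc = 6  [6]
43. n0.lab = true  [S₁.lab == true]

true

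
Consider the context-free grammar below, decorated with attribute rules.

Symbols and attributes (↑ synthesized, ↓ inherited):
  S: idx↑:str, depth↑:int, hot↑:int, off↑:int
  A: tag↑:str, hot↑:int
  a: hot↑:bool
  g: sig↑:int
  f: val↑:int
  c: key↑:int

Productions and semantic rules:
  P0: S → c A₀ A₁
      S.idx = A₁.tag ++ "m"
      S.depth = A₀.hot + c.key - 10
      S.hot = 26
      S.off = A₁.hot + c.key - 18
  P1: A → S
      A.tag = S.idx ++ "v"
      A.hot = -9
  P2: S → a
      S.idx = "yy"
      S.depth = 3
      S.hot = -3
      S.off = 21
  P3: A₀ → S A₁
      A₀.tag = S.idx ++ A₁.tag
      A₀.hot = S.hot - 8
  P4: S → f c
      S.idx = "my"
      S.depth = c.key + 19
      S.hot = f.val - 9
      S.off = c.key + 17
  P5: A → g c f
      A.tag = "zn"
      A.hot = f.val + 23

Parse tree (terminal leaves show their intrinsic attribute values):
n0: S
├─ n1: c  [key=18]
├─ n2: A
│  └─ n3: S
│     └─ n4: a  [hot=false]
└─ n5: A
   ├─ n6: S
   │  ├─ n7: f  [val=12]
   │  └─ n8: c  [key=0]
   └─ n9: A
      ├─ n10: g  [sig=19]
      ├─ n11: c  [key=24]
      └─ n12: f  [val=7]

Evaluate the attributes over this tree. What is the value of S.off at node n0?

-5

1. n1.key = 18  [terminal]
2. n4.hot = false  [terminal]
3. n3.idx = "yy"  ["yy"]
4. n3.depth = 3  [3]
5. n3.hot = -3  [-3]
6. n3.off = 21  [21]
7. n2.tag = "yyv"  [S.idx ++ "v"]
8. n2.hot = -9  [-9]
9. n7.val = 12  [terminal]
10. n8.key = 0  [terminal]
11. n6.idx = "my"  ["my"]
12. n6.depth = 19  [c.key + 19]
13. n6.hot = 3  [f.val - 9]
14. n6.off = 17  [c.key + 17]
15. n10.sig = 19  [terminal]
16. n11.key = 24  [terminal]
17. n12.val = 7  [terminal]
18. n9.tag = "zn"  ["zn"]
19. n9.hot = 30  [f.val + 23]
20. n5.tag = "myzn"  [S.idx ++ A₁.tag]
21. n5.hot = -5  [S.hot - 8]
22. n0.idx = "myznm"  [A₁.tag ++ "m"]
23. n0.depth = -1  [A₀.hot + c.key - 10]
24. n0.hot = 26  [26]
25. n0.off = -5  [A₁.hot + c.key - 18]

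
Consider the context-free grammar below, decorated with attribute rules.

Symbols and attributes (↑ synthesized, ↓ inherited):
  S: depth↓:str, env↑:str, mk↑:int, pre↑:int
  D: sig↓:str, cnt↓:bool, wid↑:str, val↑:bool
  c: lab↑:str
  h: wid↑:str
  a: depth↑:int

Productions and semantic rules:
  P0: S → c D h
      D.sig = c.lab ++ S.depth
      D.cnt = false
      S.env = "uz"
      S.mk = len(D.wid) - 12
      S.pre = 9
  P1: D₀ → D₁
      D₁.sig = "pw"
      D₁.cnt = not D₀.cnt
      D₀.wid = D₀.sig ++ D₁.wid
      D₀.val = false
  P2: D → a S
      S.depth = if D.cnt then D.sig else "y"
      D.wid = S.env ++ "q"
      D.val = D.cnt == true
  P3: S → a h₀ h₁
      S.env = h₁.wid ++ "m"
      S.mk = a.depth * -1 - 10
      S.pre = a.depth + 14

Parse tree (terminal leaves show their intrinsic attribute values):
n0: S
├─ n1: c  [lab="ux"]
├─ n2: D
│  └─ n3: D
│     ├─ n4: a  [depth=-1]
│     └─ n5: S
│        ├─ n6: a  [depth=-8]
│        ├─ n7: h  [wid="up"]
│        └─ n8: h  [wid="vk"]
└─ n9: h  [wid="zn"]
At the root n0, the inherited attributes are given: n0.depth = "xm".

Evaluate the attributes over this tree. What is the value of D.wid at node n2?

"uxxmvkmq"

1. n0.depth = "xm"  [given at root]
2. n1.lab = "ux"  [terminal]
3. n2.sig = "uxxm"  [c.lab ++ S.depth]
4. n2.cnt = false  [false]
5. n3.sig = "pw"  ["pw"]
6. n3.cnt = true  [not D₀.cnt]
7. n4.depth = -1  [terminal]
8. n5.depth = "pw"  [if D.cnt then D.sig else "y"]
9. n6.depth = -8  [terminal]
10. n7.wid = "up"  [terminal]
11. n8.wid = "vk"  [terminal]
12. n5.env = "vkm"  [h₁.wid ++ "m"]
13. n5.mk = -2  [a.depth * -1 - 10]
14. n5.pre = 6  [a.depth + 14]
15. n3.wid = "vkmq"  [S.env ++ "q"]
16. n3.val = true  [D.cnt == true]
17. n2.wid = "uxxmvkmq"  [D₀.sig ++ D₁.wid]
18. n2.val = false  [false]
19. n9.wid = "zn"  [terminal]
20. n0.env = "uz"  ["uz"]
21. n0.mk = -4  [len(D.wid) - 12]
22. n0.pre = 9  [9]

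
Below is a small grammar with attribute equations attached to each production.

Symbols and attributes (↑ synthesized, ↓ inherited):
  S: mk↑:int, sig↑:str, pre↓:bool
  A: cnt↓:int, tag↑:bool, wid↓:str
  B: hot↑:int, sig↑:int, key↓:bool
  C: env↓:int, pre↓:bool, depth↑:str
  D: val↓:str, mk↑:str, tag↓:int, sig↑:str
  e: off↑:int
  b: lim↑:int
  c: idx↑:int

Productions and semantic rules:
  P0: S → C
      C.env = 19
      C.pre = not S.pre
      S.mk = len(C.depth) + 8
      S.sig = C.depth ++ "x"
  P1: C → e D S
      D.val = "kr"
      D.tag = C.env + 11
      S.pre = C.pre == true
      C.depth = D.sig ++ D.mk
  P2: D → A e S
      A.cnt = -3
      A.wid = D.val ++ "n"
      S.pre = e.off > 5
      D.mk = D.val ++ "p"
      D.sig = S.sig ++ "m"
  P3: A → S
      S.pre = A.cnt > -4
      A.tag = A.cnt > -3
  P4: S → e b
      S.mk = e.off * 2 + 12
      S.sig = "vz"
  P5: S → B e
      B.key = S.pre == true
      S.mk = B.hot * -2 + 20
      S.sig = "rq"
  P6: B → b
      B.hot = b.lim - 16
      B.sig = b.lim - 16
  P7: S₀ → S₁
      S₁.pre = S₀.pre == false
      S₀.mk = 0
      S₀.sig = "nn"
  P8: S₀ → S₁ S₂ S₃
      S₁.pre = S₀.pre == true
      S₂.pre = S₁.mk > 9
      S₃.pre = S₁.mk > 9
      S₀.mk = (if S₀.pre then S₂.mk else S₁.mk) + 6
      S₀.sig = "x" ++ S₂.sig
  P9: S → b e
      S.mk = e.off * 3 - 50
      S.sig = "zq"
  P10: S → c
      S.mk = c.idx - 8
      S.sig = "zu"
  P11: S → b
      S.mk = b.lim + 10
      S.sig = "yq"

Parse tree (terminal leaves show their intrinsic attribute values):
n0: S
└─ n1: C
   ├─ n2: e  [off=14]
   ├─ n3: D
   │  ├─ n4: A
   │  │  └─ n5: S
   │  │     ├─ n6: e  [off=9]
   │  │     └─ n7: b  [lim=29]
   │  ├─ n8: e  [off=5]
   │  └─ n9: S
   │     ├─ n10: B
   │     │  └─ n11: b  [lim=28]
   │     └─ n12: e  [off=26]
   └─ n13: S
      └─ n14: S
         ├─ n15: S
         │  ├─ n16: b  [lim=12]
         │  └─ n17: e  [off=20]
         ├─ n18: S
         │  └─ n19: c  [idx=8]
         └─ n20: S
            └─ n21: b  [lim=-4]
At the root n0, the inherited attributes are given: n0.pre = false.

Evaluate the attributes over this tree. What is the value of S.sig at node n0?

"rqmkrpx"

1. n0.pre = false  [given at root]
2. n1.env = 19  [19]
3. n1.pre = true  [not S.pre]
4. n2.off = 14  [terminal]
5. n3.val = "kr"  ["kr"]
6. n3.tag = 30  [C.env + 11]
7. n4.cnt = -3  [-3]
8. n4.wid = "krn"  [D.val ++ "n"]
9. n5.pre = true  [A.cnt > -4]
10. n6.off = 9  [terminal]
11. n7.lim = 29  [terminal]
12. n5.mk = 30  [e.off * 2 + 12]
13. n5.sig = "vz"  ["vz"]
14. n4.tag = false  [A.cnt > -3]
15. n8.off = 5  [terminal]
16. n9.pre = false  [e.off > 5]
17. n10.key = false  [S.pre == true]
18. n11.lim = 28  [terminal]
19. n10.hot = 12  [b.lim - 16]
20. n10.sig = 12  [b.lim - 16]
21. n12.off = 26  [terminal]
22. n9.mk = -4  [B.hot * -2 + 20]
23. n9.sig = "rq"  ["rq"]
24. n3.mk = "krp"  [D.val ++ "p"]
25. n3.sig = "rqm"  [S.sig ++ "m"]
26. n13.pre = true  [C.pre == true]
27. n14.pre = false  [S₀.pre == false]
28. n15.pre = false  [S₀.pre == true]
29. n16.lim = 12  [terminal]
30. n17.off = 20  [terminal]
31. n15.mk = 10  [e.off * 3 - 50]
32. n15.sig = "zq"  ["zq"]
33. n18.pre = true  [S₁.mk > 9]
34. n19.idx = 8  [terminal]
35. n18.mk = 0  [c.idx - 8]
36. n18.sig = "zu"  ["zu"]
37. n20.pre = true  [S₁.mk > 9]
38. n21.lim = -4  [terminal]
39. n20.mk = 6  [b.lim + 10]
40. n20.sig = "yq"  ["yq"]
41. n14.mk = 16  [(if S₀.pre then S₂.mk else S₁.mk) + 6]
42. n14.sig = "xzu"  ["x" ++ S₂.sig]
43. n13.mk = 0  [0]
44. n13.sig = "nn"  ["nn"]
45. n1.depth = "rqmkrp"  [D.sig ++ D.mk]
46. n0.mk = 14  [len(C.depth) + 8]
47. n0.sig = "rqmkrpx"  [C.depth ++ "x"]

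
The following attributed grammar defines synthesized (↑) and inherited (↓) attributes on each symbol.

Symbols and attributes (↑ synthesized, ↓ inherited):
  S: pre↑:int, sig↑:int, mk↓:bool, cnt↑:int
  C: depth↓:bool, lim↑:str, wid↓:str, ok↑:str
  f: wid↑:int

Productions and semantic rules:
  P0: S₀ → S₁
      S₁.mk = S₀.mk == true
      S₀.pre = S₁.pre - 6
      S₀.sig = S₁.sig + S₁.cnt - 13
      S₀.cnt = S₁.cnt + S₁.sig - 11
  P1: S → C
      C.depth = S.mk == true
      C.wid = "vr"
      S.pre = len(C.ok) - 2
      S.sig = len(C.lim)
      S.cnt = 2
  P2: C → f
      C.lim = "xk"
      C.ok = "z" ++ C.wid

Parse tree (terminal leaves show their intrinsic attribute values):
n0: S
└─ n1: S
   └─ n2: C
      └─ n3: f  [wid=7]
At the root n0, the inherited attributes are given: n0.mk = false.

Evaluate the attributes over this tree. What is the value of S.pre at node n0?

1. n0.mk = false  [given at root]
2. n1.mk = false  [S₀.mk == true]
3. n2.depth = false  [S.mk == true]
4. n2.wid = "vr"  ["vr"]
5. n3.wid = 7  [terminal]
6. n2.lim = "xk"  ["xk"]
7. n2.ok = "zvr"  ["z" ++ C.wid]
8. n1.pre = 1  [len(C.ok) - 2]
9. n1.sig = 2  [len(C.lim)]
10. n1.cnt = 2  [2]
11. n0.pre = -5  [S₁.pre - 6]
12. n0.sig = -9  [S₁.sig + S₁.cnt - 13]
13. n0.cnt = -7  [S₁.cnt + S₁.sig - 11]

-5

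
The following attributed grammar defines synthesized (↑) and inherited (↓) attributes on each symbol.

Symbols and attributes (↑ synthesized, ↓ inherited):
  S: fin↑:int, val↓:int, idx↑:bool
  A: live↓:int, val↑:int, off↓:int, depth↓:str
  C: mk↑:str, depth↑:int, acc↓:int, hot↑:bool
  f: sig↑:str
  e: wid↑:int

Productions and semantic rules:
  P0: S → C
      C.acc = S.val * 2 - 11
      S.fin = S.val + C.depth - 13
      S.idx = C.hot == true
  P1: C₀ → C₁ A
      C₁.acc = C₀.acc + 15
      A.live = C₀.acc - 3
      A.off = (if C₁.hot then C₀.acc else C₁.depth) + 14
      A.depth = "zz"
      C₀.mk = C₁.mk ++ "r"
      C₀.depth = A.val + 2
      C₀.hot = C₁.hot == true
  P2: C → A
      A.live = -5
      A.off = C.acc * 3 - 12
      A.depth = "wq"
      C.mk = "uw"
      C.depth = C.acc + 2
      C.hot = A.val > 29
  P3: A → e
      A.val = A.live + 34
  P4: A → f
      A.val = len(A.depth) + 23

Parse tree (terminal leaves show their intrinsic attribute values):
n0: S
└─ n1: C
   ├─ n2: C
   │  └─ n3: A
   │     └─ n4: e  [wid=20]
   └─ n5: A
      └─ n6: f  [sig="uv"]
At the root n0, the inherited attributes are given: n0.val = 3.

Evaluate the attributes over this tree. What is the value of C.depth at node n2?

1. n0.val = 3  [given at root]
2. n1.acc = -5  [S.val * 2 - 11]
3. n2.acc = 10  [C₀.acc + 15]
4. n3.live = -5  [-5]
5. n3.off = 18  [C.acc * 3 - 12]
6. n3.depth = "wq"  ["wq"]
7. n4.wid = 20  [terminal]
8. n3.val = 29  [A.live + 34]
9. n2.mk = "uw"  ["uw"]
10. n2.depth = 12  [C.acc + 2]
11. n2.hot = false  [A.val > 29]
12. n5.live = -8  [C₀.acc - 3]
13. n5.off = 26  [(if C₁.hot then C₀.acc else C₁.depth) + 14]
14. n5.depth = "zz"  ["zz"]
15. n6.sig = "uv"  [terminal]
16. n5.val = 25  [len(A.depth) + 23]
17. n1.mk = "uwr"  [C₁.mk ++ "r"]
18. n1.depth = 27  [A.val + 2]
19. n1.hot = false  [C₁.hot == true]
20. n0.fin = 17  [S.val + C.depth - 13]
21. n0.idx = false  [C.hot == true]

12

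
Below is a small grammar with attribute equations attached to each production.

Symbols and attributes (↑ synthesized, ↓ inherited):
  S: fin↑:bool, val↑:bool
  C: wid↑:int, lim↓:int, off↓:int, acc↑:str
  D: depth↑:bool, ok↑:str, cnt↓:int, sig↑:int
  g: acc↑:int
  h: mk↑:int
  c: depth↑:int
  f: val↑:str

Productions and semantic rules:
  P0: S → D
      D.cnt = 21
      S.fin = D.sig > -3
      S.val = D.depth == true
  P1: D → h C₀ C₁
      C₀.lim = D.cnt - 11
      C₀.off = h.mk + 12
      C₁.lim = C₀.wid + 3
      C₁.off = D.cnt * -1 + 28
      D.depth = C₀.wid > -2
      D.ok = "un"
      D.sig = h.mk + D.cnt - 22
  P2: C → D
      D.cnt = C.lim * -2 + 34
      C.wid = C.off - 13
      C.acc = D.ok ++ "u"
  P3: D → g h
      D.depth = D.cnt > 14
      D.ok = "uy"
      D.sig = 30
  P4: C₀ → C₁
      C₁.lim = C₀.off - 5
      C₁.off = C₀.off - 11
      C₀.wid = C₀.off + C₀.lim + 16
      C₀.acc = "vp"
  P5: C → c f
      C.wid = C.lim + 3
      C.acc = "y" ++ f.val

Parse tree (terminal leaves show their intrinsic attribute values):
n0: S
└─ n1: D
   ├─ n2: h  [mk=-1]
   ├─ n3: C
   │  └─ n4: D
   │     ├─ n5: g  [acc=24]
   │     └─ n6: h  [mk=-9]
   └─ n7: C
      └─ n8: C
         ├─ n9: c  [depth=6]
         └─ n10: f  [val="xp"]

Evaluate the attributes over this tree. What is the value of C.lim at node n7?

1. n1.cnt = 21  [21]
2. n2.mk = -1  [terminal]
3. n3.lim = 10  [D.cnt - 11]
4. n3.off = 11  [h.mk + 12]
5. n4.cnt = 14  [C.lim * -2 + 34]
6. n5.acc = 24  [terminal]
7. n6.mk = -9  [terminal]
8. n4.depth = false  [D.cnt > 14]
9. n4.ok = "uy"  ["uy"]
10. n4.sig = 30  [30]
11. n3.wid = -2  [C.off - 13]
12. n3.acc = "uyu"  [D.ok ++ "u"]
13. n7.lim = 1  [C₀.wid + 3]
14. n7.off = 7  [D.cnt * -1 + 28]
15. n8.lim = 2  [C₀.off - 5]
16. n8.off = -4  [C₀.off - 11]
17. n9.depth = 6  [terminal]
18. n10.val = "xp"  [terminal]
19. n8.wid = 5  [C.lim + 3]
20. n8.acc = "yxp"  ["y" ++ f.val]
21. n7.wid = 24  [C₀.off + C₀.lim + 16]
22. n7.acc = "vp"  ["vp"]
23. n1.depth = false  [C₀.wid > -2]
24. n1.ok = "un"  ["un"]
25. n1.sig = -2  [h.mk + D.cnt - 22]
26. n0.fin = true  [D.sig > -3]
27. n0.val = false  [D.depth == true]

1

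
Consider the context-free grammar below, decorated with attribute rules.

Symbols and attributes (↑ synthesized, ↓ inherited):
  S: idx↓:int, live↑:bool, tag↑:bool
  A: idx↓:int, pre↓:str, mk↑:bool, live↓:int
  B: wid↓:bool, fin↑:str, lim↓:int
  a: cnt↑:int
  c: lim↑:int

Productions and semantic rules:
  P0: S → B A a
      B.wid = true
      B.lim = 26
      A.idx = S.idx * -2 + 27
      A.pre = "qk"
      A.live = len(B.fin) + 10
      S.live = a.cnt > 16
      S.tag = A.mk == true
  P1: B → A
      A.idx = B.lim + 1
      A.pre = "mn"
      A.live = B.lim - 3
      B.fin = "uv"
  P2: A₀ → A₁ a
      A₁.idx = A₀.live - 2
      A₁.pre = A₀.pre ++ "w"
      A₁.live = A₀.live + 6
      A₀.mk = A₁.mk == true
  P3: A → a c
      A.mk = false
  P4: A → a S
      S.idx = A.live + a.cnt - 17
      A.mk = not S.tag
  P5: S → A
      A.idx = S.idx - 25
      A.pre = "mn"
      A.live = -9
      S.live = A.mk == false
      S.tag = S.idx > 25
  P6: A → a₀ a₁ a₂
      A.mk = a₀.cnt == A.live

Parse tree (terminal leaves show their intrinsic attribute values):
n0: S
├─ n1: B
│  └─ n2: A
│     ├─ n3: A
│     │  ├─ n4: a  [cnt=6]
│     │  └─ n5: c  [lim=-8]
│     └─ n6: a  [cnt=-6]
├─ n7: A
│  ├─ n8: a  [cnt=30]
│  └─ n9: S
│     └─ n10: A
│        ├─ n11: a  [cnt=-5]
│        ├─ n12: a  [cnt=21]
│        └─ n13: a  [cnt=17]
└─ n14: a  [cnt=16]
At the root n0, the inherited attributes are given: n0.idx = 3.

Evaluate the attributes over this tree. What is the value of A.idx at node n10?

1. n0.idx = 3  [given at root]
2. n1.wid = true  [true]
3. n1.lim = 26  [26]
4. n2.idx = 27  [B.lim + 1]
5. n2.pre = "mn"  ["mn"]
6. n2.live = 23  [B.lim - 3]
7. n3.idx = 21  [A₀.live - 2]
8. n3.pre = "mnw"  [A₀.pre ++ "w"]
9. n3.live = 29  [A₀.live + 6]
10. n4.cnt = 6  [terminal]
11. n5.lim = -8  [terminal]
12. n3.mk = false  [false]
13. n6.cnt = -6  [terminal]
14. n2.mk = false  [A₁.mk == true]
15. n1.fin = "uv"  ["uv"]
16. n7.idx = 21  [S.idx * -2 + 27]
17. n7.pre = "qk"  ["qk"]
18. n7.live = 12  [len(B.fin) + 10]
19. n8.cnt = 30  [terminal]
20. n9.idx = 25  [A.live + a.cnt - 17]
21. n10.idx = 0  [S.idx - 25]
22. n10.pre = "mn"  ["mn"]
23. n10.live = -9  [-9]
24. n11.cnt = -5  [terminal]
25. n12.cnt = 21  [terminal]
26. n13.cnt = 17  [terminal]
27. n10.mk = false  [a₀.cnt == A.live]
28. n9.live = true  [A.mk == false]
29. n9.tag = false  [S.idx > 25]
30. n7.mk = true  [not S.tag]
31. n14.cnt = 16  [terminal]
32. n0.live = false  [a.cnt > 16]
33. n0.tag = true  [A.mk == true]

0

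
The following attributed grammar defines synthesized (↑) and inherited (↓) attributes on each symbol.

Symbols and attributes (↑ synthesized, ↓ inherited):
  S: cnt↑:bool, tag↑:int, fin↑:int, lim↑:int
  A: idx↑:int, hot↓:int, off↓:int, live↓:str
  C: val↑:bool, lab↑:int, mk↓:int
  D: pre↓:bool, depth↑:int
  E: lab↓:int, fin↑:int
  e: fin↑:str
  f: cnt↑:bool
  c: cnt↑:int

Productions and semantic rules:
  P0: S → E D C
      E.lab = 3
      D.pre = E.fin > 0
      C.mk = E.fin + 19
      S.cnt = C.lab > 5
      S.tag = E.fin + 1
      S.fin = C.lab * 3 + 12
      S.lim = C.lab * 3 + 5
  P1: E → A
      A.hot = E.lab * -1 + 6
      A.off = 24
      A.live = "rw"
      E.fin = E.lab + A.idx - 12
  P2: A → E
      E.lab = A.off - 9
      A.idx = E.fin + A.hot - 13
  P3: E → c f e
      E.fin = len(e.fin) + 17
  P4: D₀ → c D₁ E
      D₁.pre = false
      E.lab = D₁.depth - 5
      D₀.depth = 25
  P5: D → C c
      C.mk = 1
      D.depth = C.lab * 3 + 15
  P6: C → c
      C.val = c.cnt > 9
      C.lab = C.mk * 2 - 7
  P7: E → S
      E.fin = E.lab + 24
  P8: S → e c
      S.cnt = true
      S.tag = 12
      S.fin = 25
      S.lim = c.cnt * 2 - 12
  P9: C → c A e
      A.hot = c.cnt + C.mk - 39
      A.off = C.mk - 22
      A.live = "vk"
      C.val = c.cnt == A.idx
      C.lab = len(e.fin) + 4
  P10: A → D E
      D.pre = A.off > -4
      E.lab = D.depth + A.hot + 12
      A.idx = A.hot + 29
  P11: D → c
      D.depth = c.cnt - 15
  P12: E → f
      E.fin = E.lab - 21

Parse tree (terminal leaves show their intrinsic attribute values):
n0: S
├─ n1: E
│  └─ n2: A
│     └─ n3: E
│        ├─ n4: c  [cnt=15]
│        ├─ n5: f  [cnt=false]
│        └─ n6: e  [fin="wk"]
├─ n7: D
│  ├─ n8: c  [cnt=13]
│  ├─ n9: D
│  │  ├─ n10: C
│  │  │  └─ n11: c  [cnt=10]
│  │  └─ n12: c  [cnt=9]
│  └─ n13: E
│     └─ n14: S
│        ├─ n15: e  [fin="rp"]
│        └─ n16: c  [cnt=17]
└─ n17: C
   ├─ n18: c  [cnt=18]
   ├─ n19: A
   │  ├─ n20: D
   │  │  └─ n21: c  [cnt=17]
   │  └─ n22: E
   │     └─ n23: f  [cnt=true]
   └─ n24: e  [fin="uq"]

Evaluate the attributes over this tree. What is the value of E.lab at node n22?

12

1. n1.lab = 3  [3]
2. n2.hot = 3  [E.lab * -1 + 6]
3. n2.off = 24  [24]
4. n2.live = "rw"  ["rw"]
5. n3.lab = 15  [A.off - 9]
6. n4.cnt = 15  [terminal]
7. n5.cnt = false  [terminal]
8. n6.fin = "wk"  [terminal]
9. n3.fin = 19  [len(e.fin) + 17]
10. n2.idx = 9  [E.fin + A.hot - 13]
11. n1.fin = 0  [E.lab + A.idx - 12]
12. n7.pre = false  [E.fin > 0]
13. n8.cnt = 13  [terminal]
14. n9.pre = false  [false]
15. n10.mk = 1  [1]
16. n11.cnt = 10  [terminal]
17. n10.val = true  [c.cnt > 9]
18. n10.lab = -5  [C.mk * 2 - 7]
19. n12.cnt = 9  [terminal]
20. n9.depth = 0  [C.lab * 3 + 15]
21. n13.lab = -5  [D₁.depth - 5]
22. n15.fin = "rp"  [terminal]
23. n16.cnt = 17  [terminal]
24. n14.cnt = true  [true]
25. n14.tag = 12  [12]
26. n14.fin = 25  [25]
27. n14.lim = 22  [c.cnt * 2 - 12]
28. n13.fin = 19  [E.lab + 24]
29. n7.depth = 25  [25]
30. n17.mk = 19  [E.fin + 19]
31. n18.cnt = 18  [terminal]
32. n19.hot = -2  [c.cnt + C.mk - 39]
33. n19.off = -3  [C.mk - 22]
34. n19.live = "vk"  ["vk"]
35. n20.pre = true  [A.off > -4]
36. n21.cnt = 17  [terminal]
37. n20.depth = 2  [c.cnt - 15]
38. n22.lab = 12  [D.depth + A.hot + 12]
39. n23.cnt = true  [terminal]
40. n22.fin = -9  [E.lab - 21]
41. n19.idx = 27  [A.hot + 29]
42. n24.fin = "uq"  [terminal]
43. n17.val = false  [c.cnt == A.idx]
44. n17.lab = 6  [len(e.fin) + 4]
45. n0.cnt = true  [C.lab > 5]
46. n0.tag = 1  [E.fin + 1]
47. n0.fin = 30  [C.lab * 3 + 12]
48. n0.lim = 23  [C.lab * 3 + 5]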